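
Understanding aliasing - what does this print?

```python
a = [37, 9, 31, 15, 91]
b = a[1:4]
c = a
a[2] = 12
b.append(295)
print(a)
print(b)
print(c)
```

Key concept: slice vs alias.
Step by step:
`a = [37, 9, 31, 15, 91]` → a = [37, 9, 31, 15, 91]
`b = a[1:4]` → b = [9, 31, 15]
`c = a` → c = [37, 9, 31, 15, 91] (same object as a)
`a[2] = 12` → a = [37, 9, 12, 15, 91] (same object as c); c = [37, 9, 12, 15, 91] (same object as a)
`b.append(295)` → b = [9, 31, 15, 295]
`print(a)` → prints [37, 9, 12, 15, 91]
`print(b)` → prints [9, 31, 15, 295]
`print(c)` → prints [37, 9, 12, 15, 91]

Answer:
[37, 9, 12, 15, 91]
[9, 31, 15, 295]
[37, 9, 12, 15, 91]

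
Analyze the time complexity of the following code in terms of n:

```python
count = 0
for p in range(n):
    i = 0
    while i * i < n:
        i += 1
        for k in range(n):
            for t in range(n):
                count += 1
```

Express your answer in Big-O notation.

Each loop level contributes: n × √n × n × n. Multiplying the contributions gives O(n^3√n).

Answer: O(n^3√n)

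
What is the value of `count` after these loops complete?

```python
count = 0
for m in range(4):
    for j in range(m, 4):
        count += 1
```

Upper triangle: 4 + 3 + ... + 1
`count` takes the values: 0 → 1 → 2 → 3 → 4 → 5 → 6 → 7 → 8 → 9 → 10

Answer: 10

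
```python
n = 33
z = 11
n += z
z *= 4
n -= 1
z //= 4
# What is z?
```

Trace:
`n = 33` → n = 33
`z = 11` → z = 11
`n += z` → n = 44
`z *= 4` → z = 44
`n -= 1` → n = 43
`z //= 4` → z = 11
So z = 11

Answer: 11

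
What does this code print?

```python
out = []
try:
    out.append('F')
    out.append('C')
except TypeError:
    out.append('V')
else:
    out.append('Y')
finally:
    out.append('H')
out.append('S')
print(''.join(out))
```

Execution trace: 'F' (try body) → 'C' (try body, no exception) → 'Y' (else) → 'H' (finally) → 'S' (after the try/except). Output: FCYHS

Answer: FCYHS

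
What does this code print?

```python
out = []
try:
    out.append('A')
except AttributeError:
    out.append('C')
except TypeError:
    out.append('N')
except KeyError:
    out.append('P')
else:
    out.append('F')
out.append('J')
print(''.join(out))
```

Execution trace: 'A' (try body, no exception) → 'F' (else) → 'J' (after the try/except). Output: AFJ

Answer: AFJ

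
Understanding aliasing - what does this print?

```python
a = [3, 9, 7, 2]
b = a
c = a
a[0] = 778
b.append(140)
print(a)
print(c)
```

Key concept: multiple aliases.
Step by step:
`a = [3, 9, 7, 2]` → a = [3, 9, 7, 2]
`b = a` → b = [3, 9, 7, 2] (same object as a)
`c = a` → c = [3, 9, 7, 2] (same object as a, b)
`a[0] = 778` → a = [778, 9, 7, 2] (same object as b, c); b = [778, 9, 7, 2] (same object as a, c); c = [778, 9, 7, 2] (same object as a, b)
`b.append(140)` → a = [778, 9, 7, 2, 140] (same object as b, c); b = [778, 9, 7, 2, 140] (same object as a, c); c = [778, 9, 7, 2, 140] (same object as a, b)
`print(a)` → prints [778, 9, 7, 2, 140]
`print(c)` → prints [778, 9, 7, 2, 140]

Answer:
[778, 9, 7, 2, 140]
[778, 9, 7, 2, 140]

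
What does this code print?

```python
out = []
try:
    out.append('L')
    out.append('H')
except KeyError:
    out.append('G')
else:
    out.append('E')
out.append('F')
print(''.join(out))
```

Execution trace: 'L' (try body) → 'H' (try body, no exception) → 'E' (else) → 'F' (after the try/except). Output: LHEF

Answer: LHEF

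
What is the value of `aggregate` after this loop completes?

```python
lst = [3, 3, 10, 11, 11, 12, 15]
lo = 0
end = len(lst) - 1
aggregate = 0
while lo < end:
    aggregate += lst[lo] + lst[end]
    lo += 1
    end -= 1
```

Sum of pairs from ends
`aggregate` takes the values: 0 → 18 → 33 → 54

Answer: 54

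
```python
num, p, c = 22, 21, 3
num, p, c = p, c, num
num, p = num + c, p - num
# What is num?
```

Trace:
`num, p, c = 22, 21, 3` → num = 22; p = 21; c = 3
`num, p, c = p, c, num` → num = 21; p = 3; c = 22
`num, p = num + c, p - num` → num = 43; p = -18
So num = 43

Answer: 43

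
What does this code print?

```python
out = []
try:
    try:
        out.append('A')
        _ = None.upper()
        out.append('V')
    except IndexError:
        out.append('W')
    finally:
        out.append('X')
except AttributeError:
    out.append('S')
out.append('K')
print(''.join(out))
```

Execution trace: 'A' (inner try body) → 'X' (inner finally) → 'S' (outer except AttributeError) → 'K' (after the try/except). Output: AXSK

Answer: AXSK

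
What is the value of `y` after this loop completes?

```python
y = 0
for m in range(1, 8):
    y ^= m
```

XOR of 1 to 7
`y` takes the values: 0 → 1 → 3 → 0 → 4 → 1 → 7 → 0

Answer: 0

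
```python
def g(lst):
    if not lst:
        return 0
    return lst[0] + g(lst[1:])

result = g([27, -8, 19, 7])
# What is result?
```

27 + (-8) + 19 + 7 + 0 = 45

Answer: 45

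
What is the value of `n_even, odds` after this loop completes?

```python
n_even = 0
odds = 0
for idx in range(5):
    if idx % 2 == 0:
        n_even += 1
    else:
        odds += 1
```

Count evens and odds in range(5)
`n_even, odds` takes the values: (0, 0) → (1, 0) → (1, 1) → (2, 1) → (2, 2) → (3, 2)

Answer: 3, 2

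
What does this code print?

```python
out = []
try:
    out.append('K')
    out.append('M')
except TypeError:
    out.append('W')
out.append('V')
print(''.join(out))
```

Execution trace: 'K' (try body) → 'M' (try body, no exception) → 'V' (after the try/except). Output: KMV

Answer: KMV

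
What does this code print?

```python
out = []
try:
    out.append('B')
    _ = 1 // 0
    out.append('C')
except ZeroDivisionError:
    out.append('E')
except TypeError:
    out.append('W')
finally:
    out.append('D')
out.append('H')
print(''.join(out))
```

Execution trace: 'B' (try body) → 'E' (except ZeroDivisionError) → 'D' (finally) → 'H' (after the try/except). Output: BEDH

Answer: BEDH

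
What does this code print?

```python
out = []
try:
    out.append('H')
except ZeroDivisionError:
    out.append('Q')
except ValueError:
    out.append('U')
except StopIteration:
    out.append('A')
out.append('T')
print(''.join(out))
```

Execution trace: 'H' (try body, no exception) → 'T' (after the try/except). Output: HT

Answer: HT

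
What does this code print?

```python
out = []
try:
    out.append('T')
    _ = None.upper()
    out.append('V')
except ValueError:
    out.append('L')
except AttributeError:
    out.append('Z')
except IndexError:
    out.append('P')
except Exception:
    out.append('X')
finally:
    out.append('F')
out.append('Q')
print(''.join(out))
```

Execution trace: 'T' (try body) → 'Z' (except AttributeError) → 'F' (finally) → 'Q' (after the try/except). Output: TZFQ

Answer: TZFQ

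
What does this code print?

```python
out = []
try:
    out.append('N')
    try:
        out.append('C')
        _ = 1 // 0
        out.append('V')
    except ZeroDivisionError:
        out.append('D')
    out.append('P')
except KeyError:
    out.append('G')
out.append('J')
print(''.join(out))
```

Execution trace: 'N' (try body) → 'C' (inner try body) → 'D' (inner except ZeroDivisionError) → 'P' (try body, no exception) → 'J' (after the try/except). Output: NCDPJ

Answer: NCDPJ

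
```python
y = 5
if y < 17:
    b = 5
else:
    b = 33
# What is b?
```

Trace:
`y = 5` → y = 5
`if y < 17: ...` → y < 17 is True → b = 5
So b = 5

Answer: 5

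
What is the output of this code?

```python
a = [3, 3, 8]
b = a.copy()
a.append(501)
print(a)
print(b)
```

Key concept: list.copy() creates independent copy.
Step by step:
`a = [3, 3, 8]` → a = [3, 3, 8]
`b = a.copy()` → b = [3, 3, 8]
`a.append(501)` → a = [3, 3, 8, 501]
`print(a)` → prints [3, 3, 8, 501]
`print(b)` → prints [3, 3, 8]

Answer:
[3, 3, 8, 501]
[3, 3, 8]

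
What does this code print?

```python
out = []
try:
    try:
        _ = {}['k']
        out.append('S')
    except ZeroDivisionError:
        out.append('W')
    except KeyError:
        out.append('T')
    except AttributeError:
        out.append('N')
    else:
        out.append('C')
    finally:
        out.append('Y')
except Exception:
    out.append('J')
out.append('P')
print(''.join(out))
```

Execution trace: 'T' (inner except KeyError) → 'Y' (inner finally) → 'P' (after the try/except). Output: TYP

Answer: TYP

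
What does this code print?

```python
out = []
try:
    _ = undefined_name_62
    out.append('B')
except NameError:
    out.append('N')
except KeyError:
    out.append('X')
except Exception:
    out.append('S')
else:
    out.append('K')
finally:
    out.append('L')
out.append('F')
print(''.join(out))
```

Execution trace: 'N' (except NameError) → 'L' (finally) → 'F' (after the try/except). Output: NLF

Answer: NLF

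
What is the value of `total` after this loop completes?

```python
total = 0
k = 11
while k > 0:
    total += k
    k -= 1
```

Sum 11 down to 1
`total` takes the values: 0 → 11 → 21 → 30 → 38 → 45 → 51 → 56 → 60 → 63 → 65 → 66

Answer: 66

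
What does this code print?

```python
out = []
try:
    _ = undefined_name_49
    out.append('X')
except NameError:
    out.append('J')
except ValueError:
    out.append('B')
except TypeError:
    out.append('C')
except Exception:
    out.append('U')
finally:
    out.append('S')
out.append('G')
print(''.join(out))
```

Execution trace: 'J' (except NameError) → 'S' (finally) → 'G' (after the try/except). Output: JSG

Answer: JSG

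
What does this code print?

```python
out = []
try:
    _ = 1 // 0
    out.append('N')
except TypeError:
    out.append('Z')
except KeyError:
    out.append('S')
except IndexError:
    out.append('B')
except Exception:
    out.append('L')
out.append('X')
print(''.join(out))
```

Execution trace: 'L' (except Exception) → 'X' (after the try/except). Output: LX

Answer: LX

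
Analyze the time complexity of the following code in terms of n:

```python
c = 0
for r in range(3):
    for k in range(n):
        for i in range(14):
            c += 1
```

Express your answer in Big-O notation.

Each loop level contributes: 1 × n × 1. Multiplying the contributions gives O(n).

Answer: O(n)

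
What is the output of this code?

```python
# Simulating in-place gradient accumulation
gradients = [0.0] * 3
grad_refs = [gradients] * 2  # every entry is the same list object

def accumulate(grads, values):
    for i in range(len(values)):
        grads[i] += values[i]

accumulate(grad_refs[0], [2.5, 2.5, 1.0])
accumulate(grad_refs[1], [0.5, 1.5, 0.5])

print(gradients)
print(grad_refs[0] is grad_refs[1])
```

Key concept: gradient accumulation aliasing.
Step by step:
`gradients = [0.0] * 3` → gradients = [0.0, 0.0, 0.0]
`grad_refs = [gradients] * 2` → grad_refs = [[0.0, 0.0, 0.0], [0.0, 0.0, 0.0]]
`accumulate(grad_refs[0], [2.5, 2.5, 1.0])` → gradients = [2.5, 2.5, 1.0]; grad_refs = [[2.5, 2.5, 1.0], [2.5, 2.5, 1.0]]
`accumulate(grad_refs[1], [0.5, 1.5, 0.5])` → gradients = [3.0, 4.0, 1.5]; grad_refs = [[3.0, 4.0, 1.5], [3.0, 4.0, 1.5]]
`print(gradients)` → prints [3.0, 4.0, 1.5]
`print(grad_refs[0] is grad_refs[1])` → prints True

Answer:
[3.0, 4.0, 1.5]
True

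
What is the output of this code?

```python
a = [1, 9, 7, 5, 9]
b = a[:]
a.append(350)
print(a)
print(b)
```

Key concept: slice [:] creates copy.
Step by step:
`a = [1, 9, 7, 5, 9]` → a = [1, 9, 7, 5, 9]
`b = a[:]` → b = [1, 9, 7, 5, 9]
`a.append(350)` → a = [1, 9, 7, 5, 9, 350]
`print(a)` → prints [1, 9, 7, 5, 9, 350]
`print(b)` → prints [1, 9, 7, 5, 9]

Answer:
[1, 9, 7, 5, 9, 350]
[1, 9, 7, 5, 9]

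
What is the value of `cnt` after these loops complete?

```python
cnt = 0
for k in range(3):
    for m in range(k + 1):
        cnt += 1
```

Triangle: 1 + 2 + ... + 3
`cnt` takes the values: 0 → 1 → 2 → 3 → 4 → 5 → 6

Answer: 6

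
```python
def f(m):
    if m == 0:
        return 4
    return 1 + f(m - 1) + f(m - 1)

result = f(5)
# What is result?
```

f(m) = 1 + 2·f(m-1), f(0)=4. Closed form: (4+1)·2^5 - 1 = 159.

Answer: 159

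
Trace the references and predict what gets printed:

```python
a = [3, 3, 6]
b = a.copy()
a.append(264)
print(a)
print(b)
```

Key concept: list.copy() creates independent copy.
Step by step:
`a = [3, 3, 6]` → a = [3, 3, 6]
`b = a.copy()` → b = [3, 3, 6]
`a.append(264)` → a = [3, 3, 6, 264]
`print(a)` → prints [3, 3, 6, 264]
`print(b)` → prints [3, 3, 6]

Answer:
[3, 3, 6, 264]
[3, 3, 6]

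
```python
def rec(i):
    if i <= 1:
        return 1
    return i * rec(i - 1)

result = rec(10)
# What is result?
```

rec(10) = 10 * 9 * 8 * 7 * 6 * 5 * 4 * 3 * 2 * 1 = 3628800

Answer: 3628800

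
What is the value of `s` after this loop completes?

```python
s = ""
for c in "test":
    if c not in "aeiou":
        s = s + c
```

Remove vowels from 'test'
`s` takes the values: "" → "t" → "ts" → "tst"

Answer: "tst"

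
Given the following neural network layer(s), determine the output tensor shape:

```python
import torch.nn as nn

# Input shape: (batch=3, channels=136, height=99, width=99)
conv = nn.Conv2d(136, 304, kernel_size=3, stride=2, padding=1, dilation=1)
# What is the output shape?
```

Input: (3, 136, 99, 99) -> Output: (3, 304, 50, 50)

Answer: (3, 304, 50, 50)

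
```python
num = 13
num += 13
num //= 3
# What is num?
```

Trace:
`num = 13` → num = 13
`num += 13` → num = 26
`num //= 3` → num = 8
So num = 8

Answer: 8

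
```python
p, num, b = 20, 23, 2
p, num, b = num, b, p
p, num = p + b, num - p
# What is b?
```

Trace:
`p, num, b = 20, 23, 2` → p = 20; num = 23; b = 2
`p, num, b = num, b, p` → p = 23; num = 2; b = 20
`p, num = p + b, num - p` → p = 43; num = -21
So b = 20

Answer: 20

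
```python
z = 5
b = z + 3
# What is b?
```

Trace:
`z = 5` → z = 5
`b = z + 3` → b = 8
So b = 8

Answer: 8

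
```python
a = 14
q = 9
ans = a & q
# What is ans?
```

Trace:
`a = 14` → a = 14
`q = 9` → q = 9
`ans = a & q` → ans = 8
So ans = 8

Answer: 8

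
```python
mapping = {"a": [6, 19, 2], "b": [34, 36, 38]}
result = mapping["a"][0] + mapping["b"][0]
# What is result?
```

Trace:
`mapping = {"a": [6, 19, 2], "b": [34, 36, 38]}` → mapping = {'a': [6, 19, 2], 'b': [34, 36, 38]}
`result = mapping["a"][0] + mapping["b"][0]` → result = 40
So result = 40

Answer: 40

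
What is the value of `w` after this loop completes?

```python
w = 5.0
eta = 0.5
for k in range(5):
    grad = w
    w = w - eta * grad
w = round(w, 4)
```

Gradient descent: w = 5.0 * (1 - 0.5)^5
`w` takes the values: 5.0 → 2.5 → 1.25 → 0.625 → 0.3125 → 0.15625 → 0.1562

Answer: 0.1562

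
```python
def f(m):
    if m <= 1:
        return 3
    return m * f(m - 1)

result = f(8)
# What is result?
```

f(8) = 8 * 7 * 6 * 5 * 4 * 3 * 2 * 3 = 120960

Answer: 120960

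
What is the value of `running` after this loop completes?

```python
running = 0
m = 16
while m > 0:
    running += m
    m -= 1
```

Sum 16 down to 1
`running` takes the values: 0 → 16 → 31 → 45 → 58 → 70 → 81 → 91 → 100 → 108 → 115 → 121 → 126 → 130 → 133 → 135 → 136

Answer: 136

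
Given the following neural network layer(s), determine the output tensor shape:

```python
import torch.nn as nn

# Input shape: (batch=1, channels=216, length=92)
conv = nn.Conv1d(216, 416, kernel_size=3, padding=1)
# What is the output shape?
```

Input: (1, 216, 92) -> Output: (1, 416, 92)

Answer: (1, 416, 92)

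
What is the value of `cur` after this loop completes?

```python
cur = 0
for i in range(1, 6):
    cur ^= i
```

XOR of 1 to 5
`cur` takes the values: 0 → 1 → 3 → 0 → 4 → 1

Answer: 1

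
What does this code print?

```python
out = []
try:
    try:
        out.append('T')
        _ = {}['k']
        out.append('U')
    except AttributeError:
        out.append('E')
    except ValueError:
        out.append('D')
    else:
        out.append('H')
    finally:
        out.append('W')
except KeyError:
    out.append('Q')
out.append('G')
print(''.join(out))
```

Execution trace: 'T' (try body) → 'W' (finally) → 'Q' (outer except KeyError) → 'G' (after the try/except). Output: TWQG

Answer: TWQG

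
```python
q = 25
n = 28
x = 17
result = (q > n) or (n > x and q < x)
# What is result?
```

Trace:
`q = 25` → q = 25
`n = 28` → n = 28
`x = 17` → x = 17
`result = (q > n) or (n > x and q < x)` → result = False
So result = False

Answer: False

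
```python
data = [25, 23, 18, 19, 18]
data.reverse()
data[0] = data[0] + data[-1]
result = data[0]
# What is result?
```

Trace:
`data = [25, 23, 18, 19, 18]` → data = [25, 23, 18, 19, 18]
`data.reverse()` → data = [18, 19, 18, 23, 25]
`data[0] = data[0] + data[-1]` → data = [43, 19, 18, 23, 25]
`result = data[0]` → result = 43
So result = 43

Answer: 43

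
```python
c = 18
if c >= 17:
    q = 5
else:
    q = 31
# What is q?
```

Trace:
`c = 18` → c = 18
`if c >= 17: ...` → c >= 17 is True → q = 5
So q = 5

Answer: 5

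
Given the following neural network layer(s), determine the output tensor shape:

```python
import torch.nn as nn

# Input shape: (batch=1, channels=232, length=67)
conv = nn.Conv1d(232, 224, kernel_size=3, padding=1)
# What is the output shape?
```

Input: (1, 232, 67) -> Output: (1, 224, 67)

Answer: (1, 224, 67)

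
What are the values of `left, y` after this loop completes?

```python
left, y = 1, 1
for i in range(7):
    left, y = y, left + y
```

Fibonacci: after 7 iterations
`left, y` takes the values: (1, 1) → (1, 2) → (2, 3) → (3, 5) → (5, 8) → (8, 13) → (13, 21) → (21, 34)

Answer: 21, 34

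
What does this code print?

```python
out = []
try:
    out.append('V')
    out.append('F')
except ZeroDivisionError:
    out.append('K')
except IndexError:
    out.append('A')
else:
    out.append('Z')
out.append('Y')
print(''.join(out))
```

Execution trace: 'V' (try body) → 'F' (try body, no exception) → 'Z' (else) → 'Y' (after the try/except). Output: VFZY

Answer: VFZY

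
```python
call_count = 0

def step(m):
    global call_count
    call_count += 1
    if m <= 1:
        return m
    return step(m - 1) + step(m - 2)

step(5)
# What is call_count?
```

Calls(m) = 1 + Calls(m-1) + Calls(m-2); Calls(0)=Calls(1)=1. For m=5 this gives 15.

Answer: 15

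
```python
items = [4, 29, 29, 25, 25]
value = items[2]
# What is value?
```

Trace:
`items = [4, 29, 29, 25, 25]` → items = [4, 29, 29, 25, 25]
`value = items[2]` → value = 29
So value = 29

Answer: 29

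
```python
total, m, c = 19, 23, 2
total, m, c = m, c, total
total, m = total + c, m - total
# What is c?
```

Trace:
`total, m, c = 19, 23, 2` → total = 19; m = 23; c = 2
`total, m, c = m, c, total` → total = 23; m = 2; c = 19
`total, m = total + c, m - total` → total = 42; m = -21
So c = 19

Answer: 19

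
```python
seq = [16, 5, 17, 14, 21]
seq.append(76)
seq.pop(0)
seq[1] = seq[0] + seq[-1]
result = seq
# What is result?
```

Trace:
`seq = [16, 5, 17, 14, 21]` → seq = [16, 5, 17, 14, 21]
`seq.append(76)` → seq = [16, 5, 17, 14, 21, 76]
`seq.pop(0)` → seq = [5, 17, 14, 21, 76]
`seq[1] = seq[0] + seq[-1]` → seq = [5, 81, 14, 21, 76]
`result = seq` → result = [5, 81, 14, 21, 76]
So result = [5, 81, 14, 21, 76]

Answer: [5, 81, 14, 21, 76]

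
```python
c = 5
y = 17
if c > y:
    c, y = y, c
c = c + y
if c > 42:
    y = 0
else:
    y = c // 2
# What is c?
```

Trace:
`c = 5` → c = 5
`y = 17` → y = 17
`if c > y: ...` → c > y is False → no variable changes
`c = c + y` → c = 22
`if c > 42: ...` → c > 42 is False, take else branch → y = 11
So c = 22

Answer: 22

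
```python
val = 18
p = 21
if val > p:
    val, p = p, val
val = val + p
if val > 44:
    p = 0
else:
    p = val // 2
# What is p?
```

Trace:
`val = 18` → val = 18
`p = 21` → p = 21
`if val > p: ...` → val > p is False → no variable changes
`val = val + p` → val = 39
`if val > 44: ...` → val > 44 is False, take else branch → p = 19
So p = 19

Answer: 19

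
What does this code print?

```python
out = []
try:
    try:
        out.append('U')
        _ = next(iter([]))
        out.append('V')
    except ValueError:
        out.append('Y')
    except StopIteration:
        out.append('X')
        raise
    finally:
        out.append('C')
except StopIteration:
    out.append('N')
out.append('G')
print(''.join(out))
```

Execution trace: 'U' (inner try body) → 'X' (inner except StopIteration) → 'C' (inner finally) → 'N' (outer except StopIteration) → 'G' (after the try/except). Output: UXCNG

Answer: UXCNG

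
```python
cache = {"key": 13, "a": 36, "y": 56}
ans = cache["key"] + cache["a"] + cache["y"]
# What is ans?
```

Trace:
`cache = {"key": 13, "a": 36, "y": 56}` → cache = {'key': 13, 'a': 36, 'y': 56}
`ans = cache["key"] + cache["a"] + cache["y"]` → ans = 105
So ans = 105

Answer: 105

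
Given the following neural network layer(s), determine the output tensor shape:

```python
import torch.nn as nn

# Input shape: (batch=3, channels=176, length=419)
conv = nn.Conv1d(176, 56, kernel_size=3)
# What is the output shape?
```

Input: (3, 176, 419) -> Output: (3, 56, 417)

Answer: (3, 56, 417)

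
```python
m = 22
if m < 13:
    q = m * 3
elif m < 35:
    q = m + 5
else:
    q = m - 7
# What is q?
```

Trace:
`m = 22` → m = 22
`if m < 13: ...` → m < 13 is False, m < 35 is True → q = 27
So q = 27

Answer: 27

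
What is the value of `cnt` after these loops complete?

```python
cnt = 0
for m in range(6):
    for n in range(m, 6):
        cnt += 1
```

Upper triangle: 6 + 5 + ... + 1
`cnt` takes the values: 0 → 1 → 2 → 3 → 4 → 5 → 6 → 7 → 8 → 9 → 10 → 11 → 12 → 13 → 14 → 15 → 16 → 17 → 18 → 19 → 20 → 21

Answer: 21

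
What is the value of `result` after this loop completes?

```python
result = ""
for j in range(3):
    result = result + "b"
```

Repeat 'b' 3 times
`result` takes the values: "" → "b" → "bb" → "bbb"

Answer: "bbb"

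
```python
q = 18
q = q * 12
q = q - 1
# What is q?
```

Trace:
`q = 18` → q = 18
`q = q * 12` → q = 216
`q = q - 1` → q = 215
So q = 215

Answer: 215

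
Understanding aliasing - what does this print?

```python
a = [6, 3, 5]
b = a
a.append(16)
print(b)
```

Key concept: basic list aliasing.
Step by step:
`a = [6, 3, 5]` → a = [6, 3, 5]
`b = a` → b = [6, 3, 5] (same object as a)
`a.append(16)` → a = [6, 3, 5, 16] (same object as b); b = [6, 3, 5, 16] (same object as a)
`print(b)` → prints [6, 3, 5, 16]

Answer: [6, 3, 5, 16]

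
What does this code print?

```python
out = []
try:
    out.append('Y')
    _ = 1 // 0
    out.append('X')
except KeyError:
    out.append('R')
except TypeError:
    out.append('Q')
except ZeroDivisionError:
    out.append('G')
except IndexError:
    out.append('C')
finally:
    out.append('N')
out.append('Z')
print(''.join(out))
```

Execution trace: 'Y' (try body) → 'G' (except ZeroDivisionError) → 'N' (finally) → 'Z' (after the try/except). Output: YGNZ

Answer: YGNZ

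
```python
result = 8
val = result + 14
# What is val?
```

Trace:
`result = 8` → result = 8
`val = result + 14` → val = 22
So val = 22

Answer: 22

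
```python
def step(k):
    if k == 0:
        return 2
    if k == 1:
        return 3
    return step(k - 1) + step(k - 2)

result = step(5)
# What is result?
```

Build up from base cases: step(0)=2, step(1)=3, step(2)=5, step(3)=8, step(4)=13, step(5)=21

Answer: 21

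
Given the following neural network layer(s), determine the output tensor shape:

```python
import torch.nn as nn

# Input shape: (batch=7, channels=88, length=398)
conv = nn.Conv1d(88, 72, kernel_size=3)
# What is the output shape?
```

Input: (7, 88, 398) -> Output: (7, 72, 396)

Answer: (7, 72, 396)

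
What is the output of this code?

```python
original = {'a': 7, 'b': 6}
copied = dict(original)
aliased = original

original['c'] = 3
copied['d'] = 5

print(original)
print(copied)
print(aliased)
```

Key concept: dict() creates copy, assignment creates alias.
Step by step:
`original = {'a': 7, 'b': 6}` → original = {'a': 7, 'b': 6}
`copied = dict(original)` → copied = {'a': 7, 'b': 6}
`aliased = original` → aliased = {'a': 7, 'b': 6} (same object as original)
`original['c'] = 3` → original = {'a': 7, 'b': 6, 'c': 3} (same object as aliased); aliased = {'a': 7, 'b': 6, 'c': 3} (same object as original)
`copied['d'] = 5` → copied = {'a': 7, 'b': 6, 'd': 5}
`print(original)` → prints {'a': 7, 'b': 6, 'c': 3}
`print(copied)` → prints {'a': 7, 'b': 6, 'd': 5}
`print(aliased)` → prints {'a': 7, 'b': 6, 'c': 3}

Answer:
{'a': 7, 'b': 6, 'c': 3}
{'a': 7, 'b': 6, 'd': 5}
{'a': 7, 'b': 6, 'c': 3}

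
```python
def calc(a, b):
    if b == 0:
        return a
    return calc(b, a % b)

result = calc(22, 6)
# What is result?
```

calc(22, 6) -> calc(6, 4) -> calc(4, 2) -> calc(2, 0) -> 2

Answer: 2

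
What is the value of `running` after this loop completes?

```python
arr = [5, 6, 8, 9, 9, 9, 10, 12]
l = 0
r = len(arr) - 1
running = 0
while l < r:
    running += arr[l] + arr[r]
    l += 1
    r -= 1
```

Sum of pairs from ends
`running` takes the values: 0 → 17 → 33 → 50 → 68

Answer: 68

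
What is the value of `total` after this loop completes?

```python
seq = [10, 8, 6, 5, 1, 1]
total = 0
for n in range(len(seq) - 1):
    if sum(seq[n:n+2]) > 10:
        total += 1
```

Count windows with sum > 10
`total` takes the values: 0 → 1 → 2 → 3

Answer: 3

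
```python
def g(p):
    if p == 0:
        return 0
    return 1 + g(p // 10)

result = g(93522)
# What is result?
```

Count of digits of 93522: 5

Answer: 5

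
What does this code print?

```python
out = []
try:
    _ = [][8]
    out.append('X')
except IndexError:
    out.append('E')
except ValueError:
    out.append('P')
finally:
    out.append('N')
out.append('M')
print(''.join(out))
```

Execution trace: 'E' (except IndexError) → 'N' (finally) → 'M' (after the try/except). Output: ENM

Answer: ENM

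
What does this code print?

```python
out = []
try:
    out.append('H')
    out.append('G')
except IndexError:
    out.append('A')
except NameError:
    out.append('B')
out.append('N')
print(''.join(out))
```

Execution trace: 'H' (try body) → 'G' (try body, no exception) → 'N' (after the try/except). Output: HGN

Answer: HGN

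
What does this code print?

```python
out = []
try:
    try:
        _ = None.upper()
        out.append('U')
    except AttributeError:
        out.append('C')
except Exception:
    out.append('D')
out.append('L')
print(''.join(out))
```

Execution trace: 'C' (inner except AttributeError) → 'L' (after the try/except). Output: CL

Answer: CL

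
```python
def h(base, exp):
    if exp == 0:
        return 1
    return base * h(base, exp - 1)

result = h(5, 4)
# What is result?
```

h(5, 4) = 5 * 5 * 5 * 5 = 625

Answer: 625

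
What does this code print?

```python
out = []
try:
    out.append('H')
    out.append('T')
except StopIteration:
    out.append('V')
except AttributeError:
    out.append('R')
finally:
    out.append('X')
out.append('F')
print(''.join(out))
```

Execution trace: 'H' (try body) → 'T' (try body, no exception) → 'X' (finally) → 'F' (after the try/except). Output: HTXF

Answer: HTXF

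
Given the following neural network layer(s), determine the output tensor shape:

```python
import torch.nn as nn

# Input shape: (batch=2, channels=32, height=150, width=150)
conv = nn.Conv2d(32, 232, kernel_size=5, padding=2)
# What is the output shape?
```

Input: (2, 32, 150, 150) -> Output: (2, 232, 150, 150)

Answer: (2, 232, 150, 150)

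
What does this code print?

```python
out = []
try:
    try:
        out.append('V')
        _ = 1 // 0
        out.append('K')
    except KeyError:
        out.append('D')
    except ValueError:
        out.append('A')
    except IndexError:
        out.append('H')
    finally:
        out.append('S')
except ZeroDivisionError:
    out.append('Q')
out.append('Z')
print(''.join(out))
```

Execution trace: 'V' (try body) → 'S' (finally) → 'Q' (outer except ZeroDivisionError) → 'Z' (after the try/except). Output: VSQZ

Answer: VSQZ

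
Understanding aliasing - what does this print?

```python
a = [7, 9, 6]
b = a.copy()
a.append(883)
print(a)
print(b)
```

Key concept: list.copy() creates independent copy.
Step by step:
`a = [7, 9, 6]` → a = [7, 9, 6]
`b = a.copy()` → b = [7, 9, 6]
`a.append(883)` → a = [7, 9, 6, 883]
`print(a)` → prints [7, 9, 6, 883]
`print(b)` → prints [7, 9, 6]

Answer:
[7, 9, 6, 883]
[7, 9, 6]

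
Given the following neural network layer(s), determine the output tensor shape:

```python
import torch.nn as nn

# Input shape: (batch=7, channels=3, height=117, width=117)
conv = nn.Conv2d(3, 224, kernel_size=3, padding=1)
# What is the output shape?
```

Input: (7, 3, 117, 117) -> Output: (7, 224, 117, 117)

Answer: (7, 224, 117, 117)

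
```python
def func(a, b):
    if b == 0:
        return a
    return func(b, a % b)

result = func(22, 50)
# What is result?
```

func(22, 50) -> func(50, 22) -> func(22, 6) -> func(6, 4) -> func(4, 2) -> func(2, 0) -> 2

Answer: 2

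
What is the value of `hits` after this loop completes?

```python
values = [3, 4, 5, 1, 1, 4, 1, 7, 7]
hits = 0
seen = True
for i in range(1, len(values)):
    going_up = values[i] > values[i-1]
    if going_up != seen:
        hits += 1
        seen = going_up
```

Count direction changes in [3, 4, 5, 1, 1, 4, 1, 7, 7]
`hits` takes the values: 0 → 1 → 2 → 3 → 4 → 5

Answer: 5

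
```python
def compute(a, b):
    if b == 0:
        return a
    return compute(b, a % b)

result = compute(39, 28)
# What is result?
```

compute(39, 28) -> compute(28, 11) -> compute(11, 6) -> compute(6, 5) -> compute(5, 1) -> compute(1, 0) -> 1

Answer: 1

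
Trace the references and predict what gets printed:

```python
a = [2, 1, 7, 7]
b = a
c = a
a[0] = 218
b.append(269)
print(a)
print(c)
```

Key concept: multiple aliases.
Step by step:
`a = [2, 1, 7, 7]` → a = [2, 1, 7, 7]
`b = a` → b = [2, 1, 7, 7] (same object as a)
`c = a` → c = [2, 1, 7, 7] (same object as a, b)
`a[0] = 218` → a = [218, 1, 7, 7] (same object as b, c); b = [218, 1, 7, 7] (same object as a, c); c = [218, 1, 7, 7] (same object as a, b)
`b.append(269)` → a = [218, 1, 7, 7, 269] (same object as b, c); b = [218, 1, 7, 7, 269] (same object as a, c); c = [218, 1, 7, 7, 269] (same object as a, b)
`print(a)` → prints [218, 1, 7, 7, 269]
`print(c)` → prints [218, 1, 7, 7, 269]

Answer:
[218, 1, 7, 7, 269]
[218, 1, 7, 7, 269]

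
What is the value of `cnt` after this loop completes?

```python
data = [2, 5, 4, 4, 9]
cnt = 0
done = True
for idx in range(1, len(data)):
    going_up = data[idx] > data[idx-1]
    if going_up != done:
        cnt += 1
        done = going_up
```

Count direction changes in [2, 5, 4, 4, 9]
`cnt` takes the values: 0 → 1 → 2

Answer: 2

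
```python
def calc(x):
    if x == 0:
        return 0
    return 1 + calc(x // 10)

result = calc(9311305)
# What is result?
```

Count of digits of 9311305: 7

Answer: 7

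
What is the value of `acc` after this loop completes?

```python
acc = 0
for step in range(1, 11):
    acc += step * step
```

Sum of squares 1² to 10² = 385
`acc` takes the values: 0 → 1 → 5 → 14 → 30 → 55 → 91 → 140 → 204 → 285 → 385

Answer: 385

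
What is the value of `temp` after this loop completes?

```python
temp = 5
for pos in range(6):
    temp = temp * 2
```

Multiply by 2, 6 times: 5 * 2^6 = 320
`temp` takes the values: 5 → 10 → 20 → 40 → 80 → 160 → 320

Answer: 320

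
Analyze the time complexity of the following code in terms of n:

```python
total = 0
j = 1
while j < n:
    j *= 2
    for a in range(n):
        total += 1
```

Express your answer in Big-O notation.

Each loop level contributes: log n × n. Multiplying the contributions gives O(n log n).

Answer: O(n log n)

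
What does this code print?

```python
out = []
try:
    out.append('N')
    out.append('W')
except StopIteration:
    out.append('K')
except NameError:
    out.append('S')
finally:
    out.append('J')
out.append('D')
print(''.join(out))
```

Execution trace: 'N' (try body) → 'W' (try body, no exception) → 'J' (finally) → 'D' (after the try/except). Output: NWJD

Answer: NWJD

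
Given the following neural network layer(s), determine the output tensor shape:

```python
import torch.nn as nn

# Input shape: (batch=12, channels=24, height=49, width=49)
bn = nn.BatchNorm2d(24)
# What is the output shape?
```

Input: (12, 24, 49, 49) -> Output: (12, 24, 49, 49)

Answer: (12, 24, 49, 49)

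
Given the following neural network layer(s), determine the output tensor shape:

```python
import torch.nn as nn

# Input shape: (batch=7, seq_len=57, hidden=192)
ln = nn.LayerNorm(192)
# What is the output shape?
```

Input: (7, 57, 192) -> Output: (7, 57, 192)

Answer: (7, 57, 192)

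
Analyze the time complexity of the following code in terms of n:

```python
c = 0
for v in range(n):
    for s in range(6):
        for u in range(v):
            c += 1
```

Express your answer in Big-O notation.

Each loop level contributes: n × 1 × n. Multiplying the contributions gives O(n^2).

Answer: O(n^2)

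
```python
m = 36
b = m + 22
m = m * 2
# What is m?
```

Trace:
`m = 36` → m = 36
`b = m + 22` → b = 58
`m = m * 2` → m = 72
So m = 72

Answer: 72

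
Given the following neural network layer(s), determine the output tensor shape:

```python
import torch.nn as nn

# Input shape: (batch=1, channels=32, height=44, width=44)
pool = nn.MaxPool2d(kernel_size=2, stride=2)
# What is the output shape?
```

Input: (1, 32, 44, 44) -> Output: (1, 32, 22, 22)

Answer: (1, 32, 22, 22)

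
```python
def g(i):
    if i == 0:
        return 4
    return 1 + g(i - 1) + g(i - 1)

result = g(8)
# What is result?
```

g(i) = 1 + 2·g(i-1), g(0)=4. Closed form: (4+1)·2^8 - 1 = 1279.

Answer: 1279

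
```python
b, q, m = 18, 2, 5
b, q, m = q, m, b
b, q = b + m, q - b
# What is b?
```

Trace:
`b, q, m = 18, 2, 5` → b = 18; q = 2; m = 5
`b, q, m = q, m, b` → b = 2; q = 5; m = 18
`b, q = b + m, q - b` → b = 20; q = 3
So b = 20

Answer: 20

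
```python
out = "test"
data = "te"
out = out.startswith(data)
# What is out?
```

Trace:
`out = "test"` → out = 'test'
`data = "te"` → data = 'te'
`out = out.startswith(data)` → out = True
So out = True

Answer: True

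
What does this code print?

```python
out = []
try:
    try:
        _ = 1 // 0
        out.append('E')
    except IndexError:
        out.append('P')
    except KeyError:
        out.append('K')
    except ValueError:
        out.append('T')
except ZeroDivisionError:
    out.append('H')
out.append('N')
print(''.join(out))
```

Execution trace: 'H' (outer except ZeroDivisionError) → 'N' (after the try/except). Output: HN

Answer: HN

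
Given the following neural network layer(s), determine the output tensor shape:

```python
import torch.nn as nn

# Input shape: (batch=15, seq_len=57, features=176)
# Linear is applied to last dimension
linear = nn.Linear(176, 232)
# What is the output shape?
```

Input: (15, 57, 176) -> Output: (15, 57, 232)

Answer: (15, 57, 232)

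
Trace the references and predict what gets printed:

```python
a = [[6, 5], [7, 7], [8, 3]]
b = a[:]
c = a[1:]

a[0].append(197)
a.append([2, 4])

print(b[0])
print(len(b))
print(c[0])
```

Key concept: slice with nested mutation.
Step by step:
`a = [[6, 5], [7, 7], [8, 3]]` → a = [[6, 5], [7, 7], [8, 3]]
`b = a[:]` → b = [[6, 5], [7, 7], [8, 3]]
`c = a[1:]` → c = [[7, 7], [8, 3]]
`a[0].append(197)` → a = [[6, 5, 197], [7, 7], [8, 3]]; b = [[6, 5, 197], [7, 7], [8, 3]]
`a.append([2, 4])` → a = [[6, 5, 197], [7, 7], [8, 3], [2, 4]]
`print(b[0])` → prints [6, 5, 197]
`print(len(b))` → prints 3
`print(c[0])` → prints [7, 7]

Answer:
[6, 5, 197]
3
[7, 7]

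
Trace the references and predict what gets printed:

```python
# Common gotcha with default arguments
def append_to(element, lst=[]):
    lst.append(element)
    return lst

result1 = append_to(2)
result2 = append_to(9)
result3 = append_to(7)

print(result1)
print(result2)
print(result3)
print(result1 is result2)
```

Key concept: mutable default argument gotcha.
Step by step:
`result1 = append_to(2)` → result1 = [2]
`result2 = append_to(9)` → result1 = [2, 9] (same object as result2); result2 = [2, 9] (same object as result1)
`result3 = append_to(7)` → result1 = [2, 9, 7] (same object as result2, result3); result2 = [2, 9, 7] (same object as result1, result3); result3 = [2, 9, 7] (same object as result1, result2)
`print(result1)` → prints [2, 9, 7]
`print(result2)` → prints [2, 9, 7]
`print(result3)` → prints [2, 9, 7]
`print(result1 is result2)` → prints True

Answer:
[2, 9, 7]
[2, 9, 7]
[2, 9, 7]
True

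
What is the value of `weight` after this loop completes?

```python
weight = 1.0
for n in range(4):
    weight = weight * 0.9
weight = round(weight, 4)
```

Exponential decay: 1.0 * 0.9^4
`weight` takes the values: 1.0 → 0.9 → 0.81 → 0.729 → 0.6561

Answer: 0.6561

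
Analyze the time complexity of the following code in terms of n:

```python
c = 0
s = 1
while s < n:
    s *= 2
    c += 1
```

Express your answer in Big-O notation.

Each loop level contributes: log n. Multiplying the contributions gives O(log n).

Answer: O(log n)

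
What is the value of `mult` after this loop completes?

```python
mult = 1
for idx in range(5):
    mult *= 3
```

3^5 = 243
`mult` takes the values: 1 → 3 → 9 → 27 → 81 → 243

Answer: 243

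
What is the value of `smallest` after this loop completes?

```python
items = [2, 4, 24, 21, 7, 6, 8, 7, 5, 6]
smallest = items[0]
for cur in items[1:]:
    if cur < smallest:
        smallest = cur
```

Minimum of [2, 4, 24, 21, 7, 6, 8, 7, 5, 6]
`smallest` takes the values: 2

Answer: 2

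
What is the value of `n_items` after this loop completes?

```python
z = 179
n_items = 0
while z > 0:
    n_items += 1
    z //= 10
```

Count digits by repeated division by 10
`n_items` takes the values: 0 → 1 → 2 → 3

Answer: 3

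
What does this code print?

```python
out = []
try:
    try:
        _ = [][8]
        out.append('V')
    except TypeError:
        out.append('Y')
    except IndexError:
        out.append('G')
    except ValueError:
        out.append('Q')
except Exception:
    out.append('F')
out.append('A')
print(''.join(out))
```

Execution trace: 'G' (inner except IndexError) → 'A' (after the try/except). Output: GA

Answer: GA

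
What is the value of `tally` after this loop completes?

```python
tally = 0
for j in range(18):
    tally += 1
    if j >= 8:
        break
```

Loop breaks when j reaches 8, tally is 9
`tally` takes the values: 0 → 1 → 2 → 3 → 4 → 5 → 6 → 7 → 8 → 9

Answer: 9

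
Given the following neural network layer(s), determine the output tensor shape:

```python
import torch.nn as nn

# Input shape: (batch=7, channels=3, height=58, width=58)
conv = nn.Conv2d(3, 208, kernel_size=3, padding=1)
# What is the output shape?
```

Input: (7, 3, 58, 58) -> Output: (7, 208, 58, 58)

Answer: (7, 208, 58, 58)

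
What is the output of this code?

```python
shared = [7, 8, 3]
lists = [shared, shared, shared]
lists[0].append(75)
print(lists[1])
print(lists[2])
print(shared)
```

Key concept: list of same reference.
Step by step:
`shared = [7, 8, 3]` → shared = [7, 8, 3]
`lists = [shared, shared, shared]` → lists = [[7, 8, 3], [7, 8, 3], [7, 8, 3]]
`lists[0].append(75)` → shared = [7, 8, 3, 75]; lists = [[7, 8, 3, 75], [7, 8, 3, 75], [7, 8, 3, 75]]
`print(lists[1])` → prints [7, 8, 3, 75]
`print(lists[2])` → prints [7, 8, 3, 75]
`print(shared)` → prints [7, 8, 3, 75]

Answer:
[7, 8, 3, 75]
[7, 8, 3, 75]
[7, 8, 3, 75]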